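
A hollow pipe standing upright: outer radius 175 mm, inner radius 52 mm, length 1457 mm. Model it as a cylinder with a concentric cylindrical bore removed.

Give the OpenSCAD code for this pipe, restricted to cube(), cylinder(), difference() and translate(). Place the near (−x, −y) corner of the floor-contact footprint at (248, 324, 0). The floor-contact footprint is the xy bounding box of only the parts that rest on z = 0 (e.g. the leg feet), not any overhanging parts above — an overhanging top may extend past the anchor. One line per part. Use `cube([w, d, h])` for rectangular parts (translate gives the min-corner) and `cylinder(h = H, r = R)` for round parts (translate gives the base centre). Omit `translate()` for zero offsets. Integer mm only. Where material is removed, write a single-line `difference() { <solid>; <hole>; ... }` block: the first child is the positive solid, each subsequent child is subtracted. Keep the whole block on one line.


difference() { translate([423, 499, 0]) cylinder(h = 1457, r = 175); translate([423, 499, 0]) cylinder(h = 1457, r = 52); }


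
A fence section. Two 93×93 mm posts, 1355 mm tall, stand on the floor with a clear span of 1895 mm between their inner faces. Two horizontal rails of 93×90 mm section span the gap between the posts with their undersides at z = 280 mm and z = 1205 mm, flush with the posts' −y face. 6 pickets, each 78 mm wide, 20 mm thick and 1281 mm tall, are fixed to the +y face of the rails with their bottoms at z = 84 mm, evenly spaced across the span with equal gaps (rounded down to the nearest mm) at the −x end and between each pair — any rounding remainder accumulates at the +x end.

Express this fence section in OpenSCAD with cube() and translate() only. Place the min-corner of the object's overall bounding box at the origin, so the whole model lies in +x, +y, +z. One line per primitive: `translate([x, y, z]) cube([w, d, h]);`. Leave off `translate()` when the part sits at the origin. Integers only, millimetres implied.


cube([93, 93, 1355]);
translate([1988, 0, 0]) cube([93, 93, 1355]);
translate([93, 0, 280]) cube([1895, 93, 90]);
translate([93, 0, 1205]) cube([1895, 93, 90]);
translate([296, 93, 84]) cube([78, 20, 1281]);
translate([577, 93, 84]) cube([78, 20, 1281]);
translate([858, 93, 84]) cube([78, 20, 1281]);
translate([1139, 93, 84]) cube([78, 20, 1281]);
translate([1420, 93, 84]) cube([78, 20, 1281]);
translate([1701, 93, 84]) cube([78, 20, 1281]);


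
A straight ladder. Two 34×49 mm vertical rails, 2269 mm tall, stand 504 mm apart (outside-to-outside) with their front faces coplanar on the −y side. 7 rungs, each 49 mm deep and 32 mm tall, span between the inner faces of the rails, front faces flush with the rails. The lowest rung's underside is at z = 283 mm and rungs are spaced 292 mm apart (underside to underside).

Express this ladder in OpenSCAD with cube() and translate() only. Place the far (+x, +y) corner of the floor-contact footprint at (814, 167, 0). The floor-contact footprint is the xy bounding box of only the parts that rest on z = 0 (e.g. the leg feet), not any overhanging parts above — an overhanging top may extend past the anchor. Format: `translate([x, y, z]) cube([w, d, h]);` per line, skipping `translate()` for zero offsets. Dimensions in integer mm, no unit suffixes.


translate([310, 118, 0]) cube([34, 49, 2269]);
translate([780, 118, 0]) cube([34, 49, 2269]);
translate([344, 118, 283]) cube([436, 49, 32]);
translate([344, 118, 575]) cube([436, 49, 32]);
translate([344, 118, 867]) cube([436, 49, 32]);
translate([344, 118, 1159]) cube([436, 49, 32]);
translate([344, 118, 1451]) cube([436, 49, 32]);
translate([344, 118, 1743]) cube([436, 49, 32]);
translate([344, 118, 2035]) cube([436, 49, 32]);


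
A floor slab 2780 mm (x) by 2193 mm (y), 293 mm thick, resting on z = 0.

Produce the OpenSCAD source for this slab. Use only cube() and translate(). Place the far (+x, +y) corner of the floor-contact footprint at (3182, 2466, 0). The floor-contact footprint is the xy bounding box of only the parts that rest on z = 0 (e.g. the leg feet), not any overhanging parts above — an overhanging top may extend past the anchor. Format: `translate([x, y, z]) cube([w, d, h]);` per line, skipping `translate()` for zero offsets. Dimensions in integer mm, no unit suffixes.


translate([402, 273, 0]) cube([2780, 2193, 293]);


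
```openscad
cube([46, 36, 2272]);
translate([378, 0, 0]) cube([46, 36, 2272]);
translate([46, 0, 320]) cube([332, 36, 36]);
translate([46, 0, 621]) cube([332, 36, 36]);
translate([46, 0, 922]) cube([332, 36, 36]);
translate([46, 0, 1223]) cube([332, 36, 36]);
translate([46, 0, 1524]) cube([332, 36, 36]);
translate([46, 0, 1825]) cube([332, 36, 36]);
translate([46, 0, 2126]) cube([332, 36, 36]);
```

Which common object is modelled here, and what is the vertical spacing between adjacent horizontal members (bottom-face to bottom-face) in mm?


A ladder. The rung spacing is 301 mm.

Two tall 46×36 posts with 7 short bars between them — a ladder. Adjacent rungs sit at z = 320 and z = 621, so the spacing is 621 − 320 = 301 mm.


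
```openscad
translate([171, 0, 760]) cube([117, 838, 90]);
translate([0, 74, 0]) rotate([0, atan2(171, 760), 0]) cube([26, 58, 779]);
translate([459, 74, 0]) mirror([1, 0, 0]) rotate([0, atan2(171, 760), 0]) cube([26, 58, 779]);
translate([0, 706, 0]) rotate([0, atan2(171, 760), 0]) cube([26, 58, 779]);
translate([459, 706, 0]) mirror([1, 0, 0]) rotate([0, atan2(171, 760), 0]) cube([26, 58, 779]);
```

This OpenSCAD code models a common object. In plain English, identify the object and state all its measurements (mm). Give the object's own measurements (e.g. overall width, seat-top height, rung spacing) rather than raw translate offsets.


A sawhorse. A 117×838×90 mm beam (x, y, z) sits on two A-frame leg pairs. Each pair is two raked legs of 26×58 mm section (58 mm along y) splaying symmetrically in x. Each leg rises 760 mm vertically over 171 mm of horizontal reach and is 779 mm long along its own axis. Every leg's outer bottom edge rests on the floor and its outer top edge meets a bottom edge of the beam — the left legs (tilting toward +x) meet the beam's −x bottom edge, the right legs (their mirror images, tilting toward −x) meet its +x bottom edge — so the leg tops tuck under the beam, the beam's underside is 760 mm above the floor, and the feet are 459 mm apart outside-to-outside with the beam centred between them. The two leg pairs are set in 74 mm from either end of the beam.


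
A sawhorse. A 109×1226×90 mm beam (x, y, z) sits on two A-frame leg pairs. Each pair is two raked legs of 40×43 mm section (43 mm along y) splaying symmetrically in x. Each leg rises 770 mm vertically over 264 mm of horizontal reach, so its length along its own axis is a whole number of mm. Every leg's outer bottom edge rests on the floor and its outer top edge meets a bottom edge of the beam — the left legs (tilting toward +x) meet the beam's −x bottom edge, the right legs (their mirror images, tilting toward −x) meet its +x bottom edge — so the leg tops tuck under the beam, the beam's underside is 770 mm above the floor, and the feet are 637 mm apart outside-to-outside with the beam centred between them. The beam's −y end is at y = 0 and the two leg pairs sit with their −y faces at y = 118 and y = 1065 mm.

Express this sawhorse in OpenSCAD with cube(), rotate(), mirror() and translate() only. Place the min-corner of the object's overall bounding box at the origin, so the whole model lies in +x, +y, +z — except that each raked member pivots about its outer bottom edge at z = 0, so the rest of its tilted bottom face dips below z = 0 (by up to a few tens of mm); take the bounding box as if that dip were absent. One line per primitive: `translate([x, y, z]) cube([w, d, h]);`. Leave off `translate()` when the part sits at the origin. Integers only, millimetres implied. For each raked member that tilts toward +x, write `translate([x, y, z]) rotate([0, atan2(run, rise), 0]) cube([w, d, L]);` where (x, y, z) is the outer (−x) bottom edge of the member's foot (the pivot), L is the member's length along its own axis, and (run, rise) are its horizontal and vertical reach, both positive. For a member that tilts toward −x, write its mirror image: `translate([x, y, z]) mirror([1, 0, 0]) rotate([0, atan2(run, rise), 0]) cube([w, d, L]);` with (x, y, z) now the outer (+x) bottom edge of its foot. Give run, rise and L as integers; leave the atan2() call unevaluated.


translate([264, 0, 770]) cube([109, 1226, 90]);
translate([0, 118, 0]) rotate([0, atan2(264, 770), 0]) cube([40, 43, 814]);
translate([637, 118, 0]) mirror([1, 0, 0]) rotate([0, atan2(264, 770), 0]) cube([40, 43, 814]);
translate([0, 1065, 0]) rotate([0, atan2(264, 770), 0]) cube([40, 43, 814]);
translate([637, 1065, 0]) mirror([1, 0, 0]) rotate([0, atan2(264, 770), 0]) cube([40, 43, 814]);


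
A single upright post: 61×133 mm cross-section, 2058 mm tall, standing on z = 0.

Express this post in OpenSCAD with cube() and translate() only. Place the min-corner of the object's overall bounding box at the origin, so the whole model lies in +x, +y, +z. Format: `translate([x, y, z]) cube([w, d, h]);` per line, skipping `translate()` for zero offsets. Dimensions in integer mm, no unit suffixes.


cube([61, 133, 2058]);


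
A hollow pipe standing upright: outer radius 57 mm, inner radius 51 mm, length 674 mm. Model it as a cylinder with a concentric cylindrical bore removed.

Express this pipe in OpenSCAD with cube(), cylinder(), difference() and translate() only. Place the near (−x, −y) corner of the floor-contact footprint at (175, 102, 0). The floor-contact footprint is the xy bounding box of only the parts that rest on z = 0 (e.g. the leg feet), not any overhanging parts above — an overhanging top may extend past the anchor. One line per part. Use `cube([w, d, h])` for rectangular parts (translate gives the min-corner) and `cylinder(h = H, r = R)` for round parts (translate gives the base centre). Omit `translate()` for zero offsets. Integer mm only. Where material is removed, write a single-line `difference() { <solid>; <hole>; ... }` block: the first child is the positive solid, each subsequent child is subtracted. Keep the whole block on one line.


difference() { translate([232, 159, 0]) cylinder(h = 674, r = 57); translate([232, 159, 0]) cylinder(h = 674, r = 51); }


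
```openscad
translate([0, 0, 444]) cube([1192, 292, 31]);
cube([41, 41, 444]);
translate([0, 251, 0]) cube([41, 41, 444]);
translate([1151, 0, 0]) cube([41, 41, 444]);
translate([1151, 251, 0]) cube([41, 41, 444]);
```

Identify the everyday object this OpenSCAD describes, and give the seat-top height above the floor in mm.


A bench. The seat-top height is 475 mm.

A long slab on four corner posts — a bench. The slab sits at z = 444 with thickness 31, so the top is 444 + 31 = 475 mm.


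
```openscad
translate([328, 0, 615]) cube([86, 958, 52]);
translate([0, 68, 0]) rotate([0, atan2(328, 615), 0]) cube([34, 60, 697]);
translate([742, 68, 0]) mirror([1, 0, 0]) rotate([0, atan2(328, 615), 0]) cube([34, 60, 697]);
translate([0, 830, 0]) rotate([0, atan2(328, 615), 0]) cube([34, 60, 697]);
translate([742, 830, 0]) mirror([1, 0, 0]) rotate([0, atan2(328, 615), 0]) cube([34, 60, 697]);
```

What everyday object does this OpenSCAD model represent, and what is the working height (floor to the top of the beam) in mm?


A sawhorse. The overall height is 667 mm.

A beam across two mirrored pairs of raked legs — a sawhorse. The beam's underside is at z = 615 (matching the legs' vertical rise in atan2(328, 615)) and the beam is 52 mm tall, so its top is at 615 + 52 = 667 mm. The raked legs top out at the beam's underside, so that is the highest point.


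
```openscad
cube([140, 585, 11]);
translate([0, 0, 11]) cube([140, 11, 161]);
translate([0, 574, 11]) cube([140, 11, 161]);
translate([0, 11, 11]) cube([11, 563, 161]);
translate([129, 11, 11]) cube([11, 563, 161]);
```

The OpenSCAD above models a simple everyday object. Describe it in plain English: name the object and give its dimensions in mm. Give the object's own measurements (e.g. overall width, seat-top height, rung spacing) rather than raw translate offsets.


An open-topped rectangular box: outside dimensions 140×585×172 mm, with a uniform wall and base thickness of 11 mm. The base is a full 140×585 slab on the floor; four walls sit on top of the base. The front and back walls (the −y and +y sides) span the full width; the two side walls fit between them.


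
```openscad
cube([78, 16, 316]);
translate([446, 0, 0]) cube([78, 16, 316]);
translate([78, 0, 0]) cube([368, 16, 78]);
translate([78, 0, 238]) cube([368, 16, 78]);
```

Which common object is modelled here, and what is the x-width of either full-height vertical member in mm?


A picture frame. The border width is 78 mm.

Four thin pieces enclosing a rectangular opening — a picture frame. The two full-height stiles are 316 mm tall; the top rail sits at z = 238 and is 78 mm tall, so the border above the opening is 316 − 238 = 78 mm, matching the stile x-width.


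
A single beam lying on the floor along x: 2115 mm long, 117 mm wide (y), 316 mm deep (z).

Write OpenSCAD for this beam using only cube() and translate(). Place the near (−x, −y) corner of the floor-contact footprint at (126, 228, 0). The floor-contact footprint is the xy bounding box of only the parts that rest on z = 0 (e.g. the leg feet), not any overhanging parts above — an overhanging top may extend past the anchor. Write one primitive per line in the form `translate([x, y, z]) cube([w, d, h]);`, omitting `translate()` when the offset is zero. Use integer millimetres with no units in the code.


translate([126, 228, 0]) cube([2115, 117, 316]);


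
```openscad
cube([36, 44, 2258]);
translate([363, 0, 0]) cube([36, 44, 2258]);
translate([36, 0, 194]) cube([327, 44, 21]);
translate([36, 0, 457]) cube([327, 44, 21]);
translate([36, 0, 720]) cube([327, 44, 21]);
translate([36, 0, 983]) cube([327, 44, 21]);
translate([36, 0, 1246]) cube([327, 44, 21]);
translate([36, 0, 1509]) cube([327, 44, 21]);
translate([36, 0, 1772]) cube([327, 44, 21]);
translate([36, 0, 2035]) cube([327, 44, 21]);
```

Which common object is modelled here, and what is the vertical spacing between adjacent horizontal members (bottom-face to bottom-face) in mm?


A ladder. The rung spacing is 263 mm.

Two tall 36×44 posts with 8 short bars between them — a ladder. Adjacent rungs sit at z = 194 and z = 457, so the spacing is 457 − 194 = 263 mm.


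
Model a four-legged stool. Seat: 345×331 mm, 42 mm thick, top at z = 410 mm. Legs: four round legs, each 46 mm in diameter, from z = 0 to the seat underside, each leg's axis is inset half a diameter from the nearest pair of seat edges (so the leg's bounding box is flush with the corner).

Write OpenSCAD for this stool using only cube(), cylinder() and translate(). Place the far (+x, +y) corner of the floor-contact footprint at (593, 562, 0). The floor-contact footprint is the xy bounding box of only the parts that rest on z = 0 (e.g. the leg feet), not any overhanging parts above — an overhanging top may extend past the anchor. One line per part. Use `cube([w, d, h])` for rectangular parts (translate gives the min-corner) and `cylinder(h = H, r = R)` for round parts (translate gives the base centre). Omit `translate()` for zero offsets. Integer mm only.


translate([248, 231, 368]) cube([345, 331, 42]);
translate([271, 254, 0]) cylinder(h = 368, r = 23);
translate([570, 254, 0]) cylinder(h = 368, r = 23);
translate([271, 539, 0]) cylinder(h = 368, r = 23);
translate([570, 539, 0]) cylinder(h = 368, r = 23);


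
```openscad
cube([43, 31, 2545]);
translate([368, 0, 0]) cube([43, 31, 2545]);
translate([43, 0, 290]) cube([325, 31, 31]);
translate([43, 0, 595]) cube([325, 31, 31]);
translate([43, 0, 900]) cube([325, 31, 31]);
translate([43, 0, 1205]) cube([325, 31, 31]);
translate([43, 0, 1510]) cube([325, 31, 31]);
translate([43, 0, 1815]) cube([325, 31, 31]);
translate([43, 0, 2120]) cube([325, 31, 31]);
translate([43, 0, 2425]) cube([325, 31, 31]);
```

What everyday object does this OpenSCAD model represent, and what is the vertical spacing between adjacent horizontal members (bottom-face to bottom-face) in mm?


A ladder. The rung spacing is 305 mm.

Two tall 43×31 posts with 8 short bars between them — a ladder. Adjacent rungs sit at z = 290 and z = 595, so the spacing is 595 − 290 = 305 mm.


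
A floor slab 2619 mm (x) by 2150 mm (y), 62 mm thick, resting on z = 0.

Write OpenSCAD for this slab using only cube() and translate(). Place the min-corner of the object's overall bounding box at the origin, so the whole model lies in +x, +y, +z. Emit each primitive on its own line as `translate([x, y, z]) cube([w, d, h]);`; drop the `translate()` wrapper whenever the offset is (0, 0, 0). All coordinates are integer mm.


cube([2619, 2150, 62]);


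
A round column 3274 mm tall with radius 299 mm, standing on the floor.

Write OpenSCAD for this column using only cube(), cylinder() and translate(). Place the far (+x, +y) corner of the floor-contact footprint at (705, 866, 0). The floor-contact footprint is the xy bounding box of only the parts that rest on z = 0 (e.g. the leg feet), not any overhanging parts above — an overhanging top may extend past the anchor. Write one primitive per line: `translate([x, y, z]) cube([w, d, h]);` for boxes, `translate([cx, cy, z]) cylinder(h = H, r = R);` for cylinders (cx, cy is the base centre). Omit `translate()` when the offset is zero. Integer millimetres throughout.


translate([406, 567, 0]) cylinder(h = 3274, r = 299);


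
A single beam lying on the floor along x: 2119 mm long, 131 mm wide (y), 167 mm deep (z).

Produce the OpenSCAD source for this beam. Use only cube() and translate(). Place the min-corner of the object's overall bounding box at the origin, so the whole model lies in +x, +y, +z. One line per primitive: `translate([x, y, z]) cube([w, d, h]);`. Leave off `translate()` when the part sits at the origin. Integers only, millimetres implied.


cube([2119, 131, 167]);


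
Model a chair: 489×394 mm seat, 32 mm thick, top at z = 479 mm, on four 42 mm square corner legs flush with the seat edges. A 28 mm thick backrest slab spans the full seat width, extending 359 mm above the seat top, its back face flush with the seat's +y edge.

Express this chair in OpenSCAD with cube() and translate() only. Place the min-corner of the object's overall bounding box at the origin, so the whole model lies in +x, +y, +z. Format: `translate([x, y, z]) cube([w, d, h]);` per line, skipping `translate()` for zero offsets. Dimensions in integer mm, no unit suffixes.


// leg_h = 479 - 32 = 447
translate([0, 0, 447]) cube([489, 394, 32]);
cube([42, 42, 447]);
translate([447, 0, 0]) cube([42, 42, 447]);
translate([0, 352, 0]) cube([42, 42, 447]);
translate([447, 352, 0]) cube([42, 42, 447]);
translate([0, 366, 479]) cube([489, 28, 359]);


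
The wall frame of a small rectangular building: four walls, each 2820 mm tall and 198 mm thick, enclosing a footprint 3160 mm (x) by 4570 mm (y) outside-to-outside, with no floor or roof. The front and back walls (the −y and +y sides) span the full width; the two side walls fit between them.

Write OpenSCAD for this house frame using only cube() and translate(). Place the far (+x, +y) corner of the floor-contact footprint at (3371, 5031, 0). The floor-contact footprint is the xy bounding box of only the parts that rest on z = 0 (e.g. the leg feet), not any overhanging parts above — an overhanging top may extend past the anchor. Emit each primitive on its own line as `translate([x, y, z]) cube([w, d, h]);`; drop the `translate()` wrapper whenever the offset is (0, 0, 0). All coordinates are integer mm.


translate([211, 461, 0]) cube([3160, 198, 2820]);
translate([211, 4833, 0]) cube([3160, 198, 2820]);
translate([211, 659, 0]) cube([198, 4174, 2820]);
translate([3173, 659, 0]) cube([198, 4174, 2820]);


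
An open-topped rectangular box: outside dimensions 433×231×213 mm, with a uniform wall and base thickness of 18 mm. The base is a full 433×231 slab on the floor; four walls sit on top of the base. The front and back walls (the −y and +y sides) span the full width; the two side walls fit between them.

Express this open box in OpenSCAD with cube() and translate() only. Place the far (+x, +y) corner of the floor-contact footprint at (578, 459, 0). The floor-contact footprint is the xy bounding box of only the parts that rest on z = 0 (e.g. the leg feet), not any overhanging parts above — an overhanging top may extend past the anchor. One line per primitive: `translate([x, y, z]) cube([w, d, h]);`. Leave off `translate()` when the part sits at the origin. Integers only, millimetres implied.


translate([145, 228, 0]) cube([433, 231, 18]);
translate([145, 228, 18]) cube([433, 18, 195]);
translate([145, 441, 18]) cube([433, 18, 195]);
translate([145, 246, 18]) cube([18, 195, 195]);
translate([560, 246, 18]) cube([18, 195, 195]);


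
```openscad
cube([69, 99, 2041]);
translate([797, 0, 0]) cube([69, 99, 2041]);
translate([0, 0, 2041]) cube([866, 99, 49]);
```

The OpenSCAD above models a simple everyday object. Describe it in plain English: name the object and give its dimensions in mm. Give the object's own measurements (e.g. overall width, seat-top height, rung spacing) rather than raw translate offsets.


A door frame. The clear opening is 728 mm wide and 2041 mm high. Two 69 mm wide jambs, 99 mm deep, stand either side of the opening from the floor to the top of the opening. A 49 mm thick head sits across the top of both jambs, spanning the full outside width of the frame.


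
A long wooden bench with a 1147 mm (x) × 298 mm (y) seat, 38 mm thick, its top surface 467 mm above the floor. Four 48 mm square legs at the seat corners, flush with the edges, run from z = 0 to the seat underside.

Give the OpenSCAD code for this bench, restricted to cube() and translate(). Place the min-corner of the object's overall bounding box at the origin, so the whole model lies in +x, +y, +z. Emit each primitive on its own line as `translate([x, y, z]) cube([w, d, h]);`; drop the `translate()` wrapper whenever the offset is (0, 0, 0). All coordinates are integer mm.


translate([0, 0, 429]) cube([1147, 298, 38]);
cube([48, 48, 429]);
translate([0, 250, 0]) cube([48, 48, 429]);
translate([1099, 0, 0]) cube([48, 48, 429]);
translate([1099, 250, 0]) cube([48, 48, 429]);


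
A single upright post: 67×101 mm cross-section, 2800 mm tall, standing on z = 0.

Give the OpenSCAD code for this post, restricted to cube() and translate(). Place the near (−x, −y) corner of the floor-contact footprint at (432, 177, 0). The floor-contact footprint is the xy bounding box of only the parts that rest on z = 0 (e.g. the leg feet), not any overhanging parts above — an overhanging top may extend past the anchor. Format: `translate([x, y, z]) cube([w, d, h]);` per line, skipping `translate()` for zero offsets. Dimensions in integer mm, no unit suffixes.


translate([432, 177, 0]) cube([67, 101, 2800]);


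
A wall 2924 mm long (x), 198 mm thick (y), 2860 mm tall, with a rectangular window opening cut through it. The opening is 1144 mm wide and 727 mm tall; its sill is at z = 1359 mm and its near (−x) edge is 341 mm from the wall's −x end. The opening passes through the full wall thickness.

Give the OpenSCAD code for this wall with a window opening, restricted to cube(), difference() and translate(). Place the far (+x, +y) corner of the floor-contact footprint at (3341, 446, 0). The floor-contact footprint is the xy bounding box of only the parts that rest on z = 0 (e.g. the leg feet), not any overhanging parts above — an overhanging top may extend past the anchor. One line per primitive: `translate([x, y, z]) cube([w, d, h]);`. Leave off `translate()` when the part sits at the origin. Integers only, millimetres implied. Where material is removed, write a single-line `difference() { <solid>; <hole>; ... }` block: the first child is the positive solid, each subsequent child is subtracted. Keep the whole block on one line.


difference() { translate([417, 248, 0]) cube([2924, 198, 2860]); translate([758, 248, 1359]) cube([1144, 198, 727]); }


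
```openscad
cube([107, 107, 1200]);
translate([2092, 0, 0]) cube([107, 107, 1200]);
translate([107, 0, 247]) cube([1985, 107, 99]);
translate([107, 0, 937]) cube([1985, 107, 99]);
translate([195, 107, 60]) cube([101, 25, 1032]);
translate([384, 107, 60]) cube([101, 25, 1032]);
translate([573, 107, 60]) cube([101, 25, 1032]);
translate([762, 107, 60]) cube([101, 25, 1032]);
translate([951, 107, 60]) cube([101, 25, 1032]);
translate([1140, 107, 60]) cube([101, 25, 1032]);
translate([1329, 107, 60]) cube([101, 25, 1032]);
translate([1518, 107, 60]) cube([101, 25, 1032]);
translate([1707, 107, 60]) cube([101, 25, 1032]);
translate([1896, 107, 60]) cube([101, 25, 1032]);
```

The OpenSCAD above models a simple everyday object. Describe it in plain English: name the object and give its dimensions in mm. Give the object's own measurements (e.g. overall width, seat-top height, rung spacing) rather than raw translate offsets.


A fence section. Two 107×107 mm posts, 1200 mm tall, stand on the floor with a clear span of 1985 mm between their inner faces. Two horizontal rails of 107×99 mm section span the gap between the posts with their undersides at z = 247 mm and z = 937 mm, flush with the posts' −y face. 10 pickets, each 101 mm wide, 25 mm thick and 1032 mm tall, are fixed to the +y face of the rails with their bottoms at z = 60 mm, spaced across the span with a 88 mm gap after the −x post and between neighbouring pickets, with 95 mm left before the +x post.


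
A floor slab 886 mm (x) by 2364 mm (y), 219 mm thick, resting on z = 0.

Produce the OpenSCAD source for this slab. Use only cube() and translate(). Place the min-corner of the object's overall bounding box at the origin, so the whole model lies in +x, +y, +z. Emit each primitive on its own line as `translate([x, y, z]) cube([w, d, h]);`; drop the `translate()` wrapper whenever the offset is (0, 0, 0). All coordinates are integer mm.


cube([886, 2364, 219]);


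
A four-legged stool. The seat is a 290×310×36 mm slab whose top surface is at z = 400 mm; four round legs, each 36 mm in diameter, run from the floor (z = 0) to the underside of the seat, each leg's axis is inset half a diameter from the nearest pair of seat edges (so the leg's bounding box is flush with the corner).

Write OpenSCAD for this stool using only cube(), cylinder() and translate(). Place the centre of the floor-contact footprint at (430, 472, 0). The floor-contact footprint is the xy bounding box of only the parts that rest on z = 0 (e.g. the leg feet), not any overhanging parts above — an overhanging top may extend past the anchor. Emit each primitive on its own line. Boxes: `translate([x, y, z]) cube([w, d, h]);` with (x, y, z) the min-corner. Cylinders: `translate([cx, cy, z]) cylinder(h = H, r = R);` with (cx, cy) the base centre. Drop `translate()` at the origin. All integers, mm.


translate([285, 317, 364]) cube([290, 310, 36]);
translate([303, 335, 0]) cylinder(h = 364, r = 18);
translate([557, 335, 0]) cylinder(h = 364, r = 18);
translate([303, 609, 0]) cylinder(h = 364, r = 18);
translate([557, 609, 0]) cylinder(h = 364, r = 18);


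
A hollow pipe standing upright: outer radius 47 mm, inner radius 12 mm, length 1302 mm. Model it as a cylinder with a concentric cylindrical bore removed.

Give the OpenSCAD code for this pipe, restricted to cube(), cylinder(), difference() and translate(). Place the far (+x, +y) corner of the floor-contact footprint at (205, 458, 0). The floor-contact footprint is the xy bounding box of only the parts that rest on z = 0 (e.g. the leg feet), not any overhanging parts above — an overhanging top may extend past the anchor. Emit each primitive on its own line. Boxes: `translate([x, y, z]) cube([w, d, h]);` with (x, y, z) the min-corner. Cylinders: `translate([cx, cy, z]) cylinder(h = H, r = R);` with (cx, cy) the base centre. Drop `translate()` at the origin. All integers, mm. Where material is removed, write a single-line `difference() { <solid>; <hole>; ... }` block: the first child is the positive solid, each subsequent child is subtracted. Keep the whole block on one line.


difference() { translate([158, 411, 0]) cylinder(h = 1302, r = 47); translate([158, 411, 0]) cylinder(h = 1302, r = 12); }


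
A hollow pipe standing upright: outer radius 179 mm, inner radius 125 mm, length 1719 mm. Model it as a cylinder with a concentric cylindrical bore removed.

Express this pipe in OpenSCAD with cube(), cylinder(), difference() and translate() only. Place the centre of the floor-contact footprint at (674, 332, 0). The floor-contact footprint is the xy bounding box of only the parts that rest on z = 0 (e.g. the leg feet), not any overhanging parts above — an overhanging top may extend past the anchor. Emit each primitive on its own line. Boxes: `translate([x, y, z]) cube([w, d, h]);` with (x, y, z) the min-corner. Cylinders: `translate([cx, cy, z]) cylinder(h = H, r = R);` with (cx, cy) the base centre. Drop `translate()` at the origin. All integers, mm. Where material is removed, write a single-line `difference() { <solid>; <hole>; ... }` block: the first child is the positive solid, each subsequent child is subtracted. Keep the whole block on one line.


difference() { translate([674, 332, 0]) cylinder(h = 1719, r = 179); translate([674, 332, 0]) cylinder(h = 1719, r = 125); }


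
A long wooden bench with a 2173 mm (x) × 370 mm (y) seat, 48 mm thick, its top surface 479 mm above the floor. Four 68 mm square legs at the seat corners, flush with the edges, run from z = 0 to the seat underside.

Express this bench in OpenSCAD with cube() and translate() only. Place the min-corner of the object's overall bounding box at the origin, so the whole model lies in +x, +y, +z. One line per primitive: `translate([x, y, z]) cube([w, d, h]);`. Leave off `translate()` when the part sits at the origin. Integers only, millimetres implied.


translate([0, 0, 431]) cube([2173, 370, 48]);
cube([68, 68, 431]);
translate([0, 302, 0]) cube([68, 68, 431]);
translate([2105, 0, 0]) cube([68, 68, 431]);
translate([2105, 302, 0]) cube([68, 68, 431]);


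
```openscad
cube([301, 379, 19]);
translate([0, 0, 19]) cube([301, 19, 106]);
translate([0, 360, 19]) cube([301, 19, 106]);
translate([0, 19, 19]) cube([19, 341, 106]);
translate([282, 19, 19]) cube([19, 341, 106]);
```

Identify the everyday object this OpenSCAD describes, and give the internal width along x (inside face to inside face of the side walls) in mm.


An open box. The internal width is 263 mm.

A 301×379 base slab with four walls standing on it — an open box. The base is 301 mm wide and the walls are 19 mm thick, so the internal width is 301 − 2 × 19 = 263 mm.


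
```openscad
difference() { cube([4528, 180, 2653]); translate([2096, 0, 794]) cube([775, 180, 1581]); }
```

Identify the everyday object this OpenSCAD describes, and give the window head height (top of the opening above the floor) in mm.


A wall with a window opening. The window head height is 2375 mm.

A wall with a rectangular opening subtracted — a window. Sill at z = 794, opening 1581 mm tall, so the head is at 794 + 1581 = 2375 mm.


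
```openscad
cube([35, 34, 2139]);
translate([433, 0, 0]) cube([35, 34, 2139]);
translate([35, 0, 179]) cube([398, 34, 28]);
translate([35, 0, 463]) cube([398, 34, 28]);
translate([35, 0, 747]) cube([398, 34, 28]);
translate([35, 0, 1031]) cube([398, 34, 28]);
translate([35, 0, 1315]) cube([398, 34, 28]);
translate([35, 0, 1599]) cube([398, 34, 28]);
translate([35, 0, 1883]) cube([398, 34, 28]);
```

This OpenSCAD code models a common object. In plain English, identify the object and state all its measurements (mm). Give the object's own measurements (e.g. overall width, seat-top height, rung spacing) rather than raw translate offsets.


A straight ladder. Two 35×34 mm vertical rails, 2139 mm tall, stand 468 mm apart (outside-to-outside) with their front faces coplanar on the −y side. 7 rungs, each 34 mm deep and 28 mm tall, span between the inner faces of the rails, front faces flush with the rails. The lowest rung's underside is at z = 179 mm and rungs are spaced 284 mm apart (underside to underside).


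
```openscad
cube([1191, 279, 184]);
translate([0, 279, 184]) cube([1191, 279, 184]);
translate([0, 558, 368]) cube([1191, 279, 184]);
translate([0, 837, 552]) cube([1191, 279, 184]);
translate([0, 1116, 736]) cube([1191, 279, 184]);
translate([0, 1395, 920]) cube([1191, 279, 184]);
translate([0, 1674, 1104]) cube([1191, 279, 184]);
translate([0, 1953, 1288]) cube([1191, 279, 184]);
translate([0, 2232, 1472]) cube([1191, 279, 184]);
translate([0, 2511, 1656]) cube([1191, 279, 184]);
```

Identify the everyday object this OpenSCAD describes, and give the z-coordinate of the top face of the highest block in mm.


A staircase. The total rise is 1840 mm.

10 identical blocks, each offset up and back from the previous — a staircase. Each step is 184 mm tall and there are 10 of them, so the total rise is 10 × 184 = 1840 mm.


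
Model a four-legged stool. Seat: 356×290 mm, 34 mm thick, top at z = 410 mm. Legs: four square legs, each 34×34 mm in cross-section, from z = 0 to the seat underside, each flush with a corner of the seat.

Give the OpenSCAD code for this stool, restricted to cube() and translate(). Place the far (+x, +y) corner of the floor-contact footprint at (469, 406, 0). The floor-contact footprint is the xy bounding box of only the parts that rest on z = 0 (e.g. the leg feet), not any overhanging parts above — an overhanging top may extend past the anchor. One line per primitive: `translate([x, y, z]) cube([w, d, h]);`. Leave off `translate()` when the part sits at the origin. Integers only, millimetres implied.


// leg_h = 410 - 34 = 376
translate([113, 116, 376]) cube([356, 290, 34]);
translate([113, 116, 0]) cube([34, 34, 376]);
translate([435, 116, 0]) cube([34, 34, 376]);
translate([113, 372, 0]) cube([34, 34, 376]);
translate([435, 372, 0]) cube([34, 34, 376]);


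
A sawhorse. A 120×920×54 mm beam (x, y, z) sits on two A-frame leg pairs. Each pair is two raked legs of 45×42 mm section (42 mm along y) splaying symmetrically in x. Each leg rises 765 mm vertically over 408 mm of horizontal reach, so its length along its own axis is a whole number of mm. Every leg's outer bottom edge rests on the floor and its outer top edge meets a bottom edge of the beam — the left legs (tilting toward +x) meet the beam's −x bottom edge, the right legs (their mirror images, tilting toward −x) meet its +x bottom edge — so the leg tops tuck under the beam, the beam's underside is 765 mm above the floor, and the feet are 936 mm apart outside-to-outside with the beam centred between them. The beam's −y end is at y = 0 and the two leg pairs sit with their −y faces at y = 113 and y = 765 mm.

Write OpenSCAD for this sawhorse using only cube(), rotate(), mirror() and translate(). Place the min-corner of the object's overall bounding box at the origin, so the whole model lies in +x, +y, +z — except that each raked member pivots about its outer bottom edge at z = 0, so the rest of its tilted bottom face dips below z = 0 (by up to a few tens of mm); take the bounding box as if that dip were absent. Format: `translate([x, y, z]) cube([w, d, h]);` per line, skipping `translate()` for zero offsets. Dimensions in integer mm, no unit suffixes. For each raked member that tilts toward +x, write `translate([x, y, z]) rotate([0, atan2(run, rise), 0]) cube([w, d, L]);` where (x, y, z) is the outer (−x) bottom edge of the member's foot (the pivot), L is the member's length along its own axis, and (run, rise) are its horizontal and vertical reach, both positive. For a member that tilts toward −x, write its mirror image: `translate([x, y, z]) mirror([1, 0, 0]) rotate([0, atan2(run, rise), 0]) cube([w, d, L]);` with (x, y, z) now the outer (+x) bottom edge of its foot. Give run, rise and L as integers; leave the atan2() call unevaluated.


translate([408, 0, 765]) cube([120, 920, 54]);
translate([0, 113, 0]) rotate([0, atan2(408, 765), 0]) cube([45, 42, 867]);
translate([936, 113, 0]) mirror([1, 0, 0]) rotate([0, atan2(408, 765), 0]) cube([45, 42, 867]);
translate([0, 765, 0]) rotate([0, atan2(408, 765), 0]) cube([45, 42, 867]);
translate([936, 765, 0]) mirror([1, 0, 0]) rotate([0, atan2(408, 765), 0]) cube([45, 42, 867]);


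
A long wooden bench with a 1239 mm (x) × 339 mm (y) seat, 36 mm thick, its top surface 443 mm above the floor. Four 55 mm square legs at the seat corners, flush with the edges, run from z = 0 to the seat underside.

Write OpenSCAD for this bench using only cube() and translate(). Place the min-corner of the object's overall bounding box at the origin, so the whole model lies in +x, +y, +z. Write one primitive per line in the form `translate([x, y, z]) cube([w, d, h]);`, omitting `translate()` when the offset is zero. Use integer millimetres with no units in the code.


translate([0, 0, 407]) cube([1239, 339, 36]);
cube([55, 55, 407]);
translate([0, 284, 0]) cube([55, 55, 407]);
translate([1184, 0, 0]) cube([55, 55, 407]);
translate([1184, 284, 0]) cube([55, 55, 407]);


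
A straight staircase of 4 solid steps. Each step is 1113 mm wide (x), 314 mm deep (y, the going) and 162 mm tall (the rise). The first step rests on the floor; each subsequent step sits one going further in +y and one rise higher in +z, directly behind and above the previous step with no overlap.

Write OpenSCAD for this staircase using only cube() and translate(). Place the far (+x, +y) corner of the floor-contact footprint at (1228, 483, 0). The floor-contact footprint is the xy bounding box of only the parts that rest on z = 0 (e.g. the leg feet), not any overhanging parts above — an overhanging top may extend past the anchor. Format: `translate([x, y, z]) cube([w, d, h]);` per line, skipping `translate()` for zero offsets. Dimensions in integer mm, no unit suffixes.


translate([115, 169, 0]) cube([1113, 314, 162]);
translate([115, 483, 162]) cube([1113, 314, 162]);
translate([115, 797, 324]) cube([1113, 314, 162]);
translate([115, 1111, 486]) cube([1113, 314, 162]);


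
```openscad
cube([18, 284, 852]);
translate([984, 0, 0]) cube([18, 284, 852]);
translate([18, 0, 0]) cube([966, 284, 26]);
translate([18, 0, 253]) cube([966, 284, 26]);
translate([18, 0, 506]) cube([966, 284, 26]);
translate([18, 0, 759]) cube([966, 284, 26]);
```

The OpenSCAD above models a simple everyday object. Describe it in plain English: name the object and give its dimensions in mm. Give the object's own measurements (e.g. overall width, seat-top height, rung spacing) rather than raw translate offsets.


An open bookshelf. Two side panels, each 18 mm thick, 284 mm deep and 852 mm tall, stand 1002 mm apart (outside-to-outside). Between them sit 4 shelves, each 26 mm thick and 284 mm deep, spanning the full gap between the sides. The bottom shelf rests on the floor (its underside at z = 0) and the clear gap between one shelf's top and the next shelf's underside is 227 mm.


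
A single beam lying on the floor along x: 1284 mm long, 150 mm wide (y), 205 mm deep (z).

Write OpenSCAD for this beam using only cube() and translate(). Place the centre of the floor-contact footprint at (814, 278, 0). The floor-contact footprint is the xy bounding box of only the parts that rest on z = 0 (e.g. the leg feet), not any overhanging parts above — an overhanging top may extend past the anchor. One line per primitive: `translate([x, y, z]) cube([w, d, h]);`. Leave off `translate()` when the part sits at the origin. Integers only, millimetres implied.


translate([172, 203, 0]) cube([1284, 150, 205]);


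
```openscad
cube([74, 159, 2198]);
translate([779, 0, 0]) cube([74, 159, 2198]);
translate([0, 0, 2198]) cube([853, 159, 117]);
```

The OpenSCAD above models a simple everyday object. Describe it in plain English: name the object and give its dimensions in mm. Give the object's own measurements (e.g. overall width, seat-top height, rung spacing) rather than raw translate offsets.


A door frame. The clear opening is 705 mm wide and 2198 mm high. Two 74 mm wide jambs, 159 mm deep, stand either side of the opening from the floor to the top of the opening. A 117 mm thick head sits across the top of both jambs, spanning the full outside width of the frame.
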